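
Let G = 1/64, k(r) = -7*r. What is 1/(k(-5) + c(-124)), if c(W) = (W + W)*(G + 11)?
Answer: -8/21575 ≈ -0.00037080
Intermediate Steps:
G = 1/64 ≈ 0.015625
c(W) = 705*W/32 (c(W) = (W + W)*(1/64 + 11) = (2*W)*(705/64) = 705*W/32)
1/(k(-5) + c(-124)) = 1/(-7*(-5) + (705/32)*(-124)) = 1/(35 - 21855/8) = 1/(-21575/8) = -8/21575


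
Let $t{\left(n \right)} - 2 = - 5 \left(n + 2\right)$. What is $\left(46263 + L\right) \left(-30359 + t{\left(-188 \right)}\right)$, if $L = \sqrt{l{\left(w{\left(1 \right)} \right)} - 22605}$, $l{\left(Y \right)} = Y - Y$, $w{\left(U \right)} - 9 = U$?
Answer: $-1361381301 - 29427 i \sqrt{22605} \approx -1.3614 \cdot 10^{9} - 4.4243 \cdot 10^{6} i$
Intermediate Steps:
$w{\left(U \right)} = 9 + U$
$l{\left(Y \right)} = 0$
$t{\left(n \right)} = -8 - 5 n$ ($t{\left(n \right)} = 2 - 5 \left(n + 2\right) = 2 - 5 \left(2 + n\right) = 2 - \left(10 + 5 n\right) = -8 - 5 n$)
$L = i \sqrt{22605}$ ($L = \sqrt{0 - 22605} = \sqrt{-22605} = i \sqrt{22605} \approx 150.35 i$)
$\left(46263 + L\right) \left(-30359 + t{\left(-188 \right)}\right) = \left(46263 + i \sqrt{22605}\right) \left(-30359 - -932\right) = \left(46263 + i \sqrt{22605}\right) \left(-30359 + \left(-8 + 940\right)\right) = \left(46263 + i \sqrt{22605}\right) \left(-30359 + 932\right) = \left(46263 + i \sqrt{22605}\right) \left(-29427\right) = -1361381301 - 29427 i \sqrt{22605}$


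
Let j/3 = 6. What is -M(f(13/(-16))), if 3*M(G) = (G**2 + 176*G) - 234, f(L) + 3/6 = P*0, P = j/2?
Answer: 429/4 ≈ 107.25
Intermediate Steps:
j = 18 (j = 3*6 = 18)
P = 9 (P = 18/2 = 18*(1/2) = 9)
f(L) = -1/2 (f(L) = -1/2 + 9*0 = -1/2 + 0 = -1/2)
M(G) = -78 + G**2/3 + 176*G/3 (M(G) = ((G**2 + 176*G) - 234)/3 = (-234 + G**2 + 176*G)/3 = -78 + G**2/3 + 176*G/3)
-M(f(13/(-16))) = -(-78 + (-1/2)**2/3 + (176/3)*(-1/2)) = -(-78 + (1/3)*(1/4) - 88/3) = -(-78 + 1/12 - 88/3) = -1*(-429/4) = 429/4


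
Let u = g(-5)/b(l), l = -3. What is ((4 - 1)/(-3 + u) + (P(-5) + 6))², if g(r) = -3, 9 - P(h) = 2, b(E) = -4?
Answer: 1225/9 ≈ 136.11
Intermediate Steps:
P(h) = 7 (P(h) = 9 - 1*2 = 9 - 2 = 7)
u = ¾ (u = -3/(-4) = -3*(-¼) = ¾ ≈ 0.75000)
((4 - 1)/(-3 + u) + (P(-5) + 6))² = ((4 - 1)/(-3 + ¾) + (7 + 6))² = (3/(-9/4) + 13)² = (3*(-4/9) + 13)² = (-4/3 + 13)² = (35/3)² = 1225/9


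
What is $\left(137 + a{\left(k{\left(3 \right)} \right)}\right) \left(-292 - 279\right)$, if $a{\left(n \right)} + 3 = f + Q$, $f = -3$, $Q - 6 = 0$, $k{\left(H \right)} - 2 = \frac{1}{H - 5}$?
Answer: $-78227$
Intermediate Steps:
$k{\left(H \right)} = 2 + \frac{1}{-5 + H}$ ($k{\left(H \right)} = 2 + \frac{1}{H - 5} = 2 + \frac{1}{-5 + H}$)
$Q = 6$ ($Q = 6 + 0 = 6$)
$a{\left(n \right)} = 0$ ($a{\left(n \right)} = -3 + \left(-3 + 6\right) = -3 + 3 = 0$)
$\left(137 + a{\left(k{\left(3 \right)} \right)}\right) \left(-292 - 279\right) = \left(137 + 0\right) \left(-292 - 279\right) = 137 \left(-571\right) = -78227$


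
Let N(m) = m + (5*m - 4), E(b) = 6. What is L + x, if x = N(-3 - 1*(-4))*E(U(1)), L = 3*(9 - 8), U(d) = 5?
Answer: 15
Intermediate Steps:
N(m) = -4 + 6*m (N(m) = m + (-4 + 5*m) = -4 + 6*m)
L = 3 (L = 3*1 = 3)
x = 12 (x = (-4 + 6*(-3 - 1*(-4)))*6 = (-4 + 6*(-3 + 4))*6 = (-4 + 6*1)*6 = (-4 + 6)*6 = 2*6 = 12)
L + x = 3 + 12 = 15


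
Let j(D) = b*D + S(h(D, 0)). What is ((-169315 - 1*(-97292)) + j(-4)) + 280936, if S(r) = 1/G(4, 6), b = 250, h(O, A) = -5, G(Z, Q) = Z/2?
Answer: 415827/2 ≈ 2.0791e+5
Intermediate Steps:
G(Z, Q) = Z/2 (G(Z, Q) = Z*(½) = Z/2)
S(r) = ½ (S(r) = 1/((½)*4) = 1/2 = ½)
j(D) = ½ + 250*D (j(D) = 250*D + ½ = ½ + 250*D)
((-169315 - 1*(-97292)) + j(-4)) + 280936 = ((-169315 - 1*(-97292)) + (½ + 250*(-4))) + 280936 = ((-169315 + 97292) + (½ - 1000)) + 280936 = (-72023 - 1999/2) + 280936 = -146045/2 + 280936 = 415827/2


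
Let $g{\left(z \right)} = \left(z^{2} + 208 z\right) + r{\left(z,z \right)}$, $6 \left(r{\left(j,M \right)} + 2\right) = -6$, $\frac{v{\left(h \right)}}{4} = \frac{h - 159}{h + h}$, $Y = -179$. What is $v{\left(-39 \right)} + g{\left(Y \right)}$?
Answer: $- \frac{67390}{13} \approx -5183.8$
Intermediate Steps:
$v{\left(h \right)} = \frac{2 \left(-159 + h\right)}{h}$ ($v{\left(h \right)} = 4 \frac{h - 159}{h + h} = 4 \frac{-159 + h}{2 h} = \frac{2 \left(-159 + h\right)}{h}$)
$r{\left(j,M \right)} = -3$ ($r{\left(j,M \right)} = -2 + \frac{1}{6} \left(-6\right) = -2 - 1 = -3$)
$g{\left(z \right)} = -3 + z^{2} + 208 z$ ($g{\left(z \right)} = \left(z^{2} + 208 z\right) - 3 = -3 + z^{2} + 208 z$)
$v{\left(-39 \right)} + g{\left(Y \right)} = \left(2 - \frac{318}{-39}\right) + \left(-3 + \left(-179\right)^{2} + 208 \left(-179\right)\right) = \left(2 - - \frac{106}{13}\right) - 5194 = \left(2 + \frac{106}{13}\right) - 5194 = \frac{132}{13} - 5194 = - \frac{67390}{13}$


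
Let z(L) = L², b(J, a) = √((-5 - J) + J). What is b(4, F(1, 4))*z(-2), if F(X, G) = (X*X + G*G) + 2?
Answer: 4*I*√5 ≈ 8.9443*I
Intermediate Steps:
F(X, G) = 2 + G² + X² (F(X, G) = (X² + G²) + 2 = (G² + X²) + 2 = 2 + G² + X²)
b(J, a) = I*√5 (b(J, a) = √(-5) = I*√5)
b(4, F(1, 4))*z(-2) = (I*√5)*(-2)² = (I*√5)*4 = 4*I*√5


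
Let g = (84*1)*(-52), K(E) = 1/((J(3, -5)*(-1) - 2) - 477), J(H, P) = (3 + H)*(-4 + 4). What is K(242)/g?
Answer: 1/2092272 ≈ 4.7795e-7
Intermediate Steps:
J(H, P) = 0 (J(H, P) = (3 + H)*0 = 0)
K(E) = -1/479 (K(E) = 1/((0*(-1) - 2) - 477) = 1/((0 - 2) - 477) = 1/(-2 - 477) = 1/(-479) = -1/479)
g = -4368 (g = 84*(-52) = -4368)
K(242)/g = -1/479/(-4368) = -1/479*(-1/4368) = 1/2092272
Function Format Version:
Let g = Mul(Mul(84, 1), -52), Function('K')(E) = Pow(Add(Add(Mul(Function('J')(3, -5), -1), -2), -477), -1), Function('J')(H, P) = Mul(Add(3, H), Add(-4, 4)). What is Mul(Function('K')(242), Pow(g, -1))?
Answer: Rational(1, 2092272) ≈ 4.7795e-7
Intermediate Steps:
Function('J')(H, P) = 0 (Function('J')(H, P) = Mul(Add(3, H), 0) = 0)
Function('K')(E) = Rational(-1, 479) (Function('K')(E) = Pow(Add(Add(Mul(0, -1), -2), -477), -1) = Pow(Add(Add(0, -2), -477), -1) = Pow(Add(-2, -477), -1) = Pow(-479, -1) = Rational(-1, 479))
g = -4368 (g = Mul(84, -52) = -4368)
Mul(Function('K')(242), Pow(g, -1)) = Mul(Rational(-1, 479), Pow(-4368, -1)) = Mul(Rational(-1, 479), Rational(-1, 4368)) = Rational(1, 2092272)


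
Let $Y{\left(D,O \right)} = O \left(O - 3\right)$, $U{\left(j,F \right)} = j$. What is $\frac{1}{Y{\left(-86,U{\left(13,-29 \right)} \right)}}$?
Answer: $\frac{1}{130} \approx 0.0076923$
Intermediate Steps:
$Y{\left(D,O \right)} = O \left(-3 + O\right)$
$\frac{1}{Y{\left(-86,U{\left(13,-29 \right)} \right)}} = \frac{1}{13 \left(-3 + 13\right)} = \frac{1}{13 \cdot 10} = \frac{1}{130}$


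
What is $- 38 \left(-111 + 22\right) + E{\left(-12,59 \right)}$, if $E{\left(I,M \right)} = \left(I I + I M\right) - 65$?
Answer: $2753$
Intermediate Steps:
$E{\left(I,M \right)} = -65 + I^{2} + I M$ ($E{\left(I,M \right)} = \left(I^{2} + I M\right) - 65 = -65 + I^{2} + I M$)
$- 38 \left(-111 + 22\right) + E{\left(-12,59 \right)} = - 38 \left(-111 + 22\right) - \left(773 - 144\right) = \left(-38\right) \left(-89\right) - 629 = 3382 - 629 = 2753$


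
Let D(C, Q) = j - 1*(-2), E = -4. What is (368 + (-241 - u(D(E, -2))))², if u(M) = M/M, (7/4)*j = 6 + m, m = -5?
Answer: 15876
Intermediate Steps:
j = 4/7 (j = 4*(6 - 5)/7 = (4/7)*1 = 4/7 ≈ 0.57143)
D(C, Q) = 18/7 (D(C, Q) = 4/7 - 1*(-2) = 4/7 + 2 = 18/7)
u(M) = 1
(368 + (-241 - u(D(E, -2))))² = (368 + (-241 - 1*1))² = (368 + (-241 - 1))² = (368 - 242)² = 126² = 15876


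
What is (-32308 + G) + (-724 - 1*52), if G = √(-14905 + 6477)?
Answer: -33084 + 14*I*√43 ≈ -33084.0 + 91.804*I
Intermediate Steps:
G = 14*I*√43 (G = √(-8428) = 14*I*√43 ≈ 91.804*I)
(-32308 + G) + (-724 - 1*52) = (-32308 + 14*I*√43) + (-724 - 1*52) = (-32308 + 14*I*√43) + (-724 - 52) = (-32308 + 14*I*√43) - 776 = -33084 + 14*I*√43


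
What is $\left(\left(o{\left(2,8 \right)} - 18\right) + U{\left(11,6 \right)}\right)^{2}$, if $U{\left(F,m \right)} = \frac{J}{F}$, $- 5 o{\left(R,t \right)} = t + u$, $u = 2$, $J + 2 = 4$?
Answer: $\frac{47524}{121} \approx 392.76$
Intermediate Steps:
$J = 2$ ($J = -2 + 4 = 2$)
$o{\left(R,t \right)} = - \frac{2}{5} - \frac{t}{5}$ ($o{\left(R,t \right)} = - \frac{t + 2}{5} = - \frac{2 + t}{5} = - \frac{2}{5} - \frac{t}{5}$)
$U{\left(F,m \right)} = \frac{2}{F}$
$\left(\left(o{\left(2,8 \right)} - 18\right) + U{\left(11,6 \right)}\right)^{2} = \left(\left(\left(- \frac{2}{5} - \frac{8}{5}\right) - 18\right) + \frac{2}{11}\right)^{2} = \left(\left(\left(- \frac{2}{5} - \frac{8}{5}\right) - 18\right) + 2 \cdot \frac{1}{11}\right)^{2} = \left(\left(-2 - 18\right) + \frac{2}{11}\right)^{2} = \left(-20 + \frac{2}{11}\right)^{2} = \left(- \frac{218}{11}\right)^{2} = \frac{47524}{121}$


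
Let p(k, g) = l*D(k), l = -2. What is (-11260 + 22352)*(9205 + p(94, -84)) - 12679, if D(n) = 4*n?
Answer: 93747997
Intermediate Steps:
p(k, g) = -8*k
(-11260 + 22352)*(9205 + p(94, -84)) - 12679 = (-11260 + 22352)*(9205 - 8*94) - 12679 = 11092*(9205 - 752) - 12679 = 11092*8453 - 12679 = 93760676 - 12679 = 93747997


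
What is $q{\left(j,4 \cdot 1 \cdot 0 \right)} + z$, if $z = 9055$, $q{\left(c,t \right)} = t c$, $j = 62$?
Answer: $9055$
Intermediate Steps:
$q{\left(c,t \right)} = c t$
$q{\left(j,4 \cdot 1 \cdot 0 \right)} + z = 62 \cdot 4 \cdot 1 \cdot 0 + 9055 = 62 \cdot 4 \cdot 0 + 9055 = 62 \cdot 0 + 9055 = 0 + 9055 = 9055$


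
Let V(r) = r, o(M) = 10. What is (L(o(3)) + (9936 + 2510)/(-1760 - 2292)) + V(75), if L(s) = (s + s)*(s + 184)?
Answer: 8006607/2026 ≈ 3951.9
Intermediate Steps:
L(s) = 2*s*(184 + s) (L(s) = (2*s)*(184 + s) = 2*s*(184 + s))
(L(o(3)) + (9936 + 2510)/(-1760 - 2292)) + V(75) = (2*10*(184 + 10) + (9936 + 2510)/(-1760 - 2292)) + 75 = (2*10*194 + 12446/(-4052)) + 75 = (3880 + 12446*(-1/4052)) + 75 = (3880 - 6223/2026) + 75 = 7854657/2026 + 75 = 8006607/2026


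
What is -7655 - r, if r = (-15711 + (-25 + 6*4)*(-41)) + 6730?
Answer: 1285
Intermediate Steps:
r = -8940 (r = (-15711 + (-25 + 24)*(-41)) + 6730 = (-15711 - 1*(-41)) + 6730 = (-15711 + 41) + 6730 = -15670 + 6730 = -8940)
-7655 - r = -7655 - 1*(-8940) = -7655 + 8940 = 1285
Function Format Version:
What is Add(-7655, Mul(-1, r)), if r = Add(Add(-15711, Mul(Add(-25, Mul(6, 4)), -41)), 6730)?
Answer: 1285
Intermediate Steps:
r = -8940 (r = Add(Add(-15711, Mul(Add(-25, 24), -41)), 6730) = Add(Add(-15711, Mul(-1, -41)), 6730) = Add(Add(-15711, 41), 6730) = Add(-15670, 6730) = -8940)
Add(-7655, Mul(-1, r)) = Add(-7655, Mul(-1, -8940)) = Add(-7655, 8940) = 1285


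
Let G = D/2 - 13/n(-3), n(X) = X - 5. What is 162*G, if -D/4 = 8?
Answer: -9315/4 ≈ -2328.8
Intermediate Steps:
D = -32 (D = -4*8 = -32)
n(X) = -5 + X
G = -115/8 (G = -32/2 - 13/(-5 - 3) = -32*½ - 13/(-8) = -16 - 13*(-⅛) = -16 + 13/8 = -115/8 ≈ -14.375)
162*G = 162*(-115/8) = -9315/4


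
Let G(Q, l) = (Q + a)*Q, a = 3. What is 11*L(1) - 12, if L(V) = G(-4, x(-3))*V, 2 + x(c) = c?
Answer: 32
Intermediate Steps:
x(c) = -2 + c
G(Q, l) = Q*(3 + Q) (G(Q, l) = (Q + 3)*Q = (3 + Q)*Q = Q*(3 + Q))
L(V) = 4*V (L(V) = (-4*(3 - 4))*V = (-4*(-1))*V = 4*V)
11*L(1) - 12 = 11*(4*1) - 12 = 11*4 - 12 = 44 - 12 = 32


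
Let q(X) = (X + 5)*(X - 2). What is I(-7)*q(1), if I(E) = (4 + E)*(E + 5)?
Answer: -36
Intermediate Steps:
I(E) = (4 + E)*(5 + E)
q(X) = (-2 + X)*(5 + X) (q(X) = (5 + X)*(-2 + X) = (-2 + X)*(5 + X))
I(-7)*q(1) = (20 + (-7)**2 + 9*(-7))*(-10 + 1**2 + 3*1) = (20 + 49 - 63)*(-10 + 1 + 3) = 6*(-6) = -36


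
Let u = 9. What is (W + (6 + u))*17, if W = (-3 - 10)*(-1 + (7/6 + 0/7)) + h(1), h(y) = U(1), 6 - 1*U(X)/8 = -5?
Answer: 10285/6 ≈ 1714.2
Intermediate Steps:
U(X) = 88 (U(X) = 48 - 8*(-5) = 48 + 40 = 88)
h(y) = 88
W = 515/6 (W = (-3 - 10)*(-1 + (7/6 + 0/7)) + 88 = -13*(-1 + (7*(⅙) + 0*(⅐))) + 88 = -13*(-1 + (7/6 + 0)) + 88 = -13*(-1 + 7/6) + 88 = -13*⅙ + 88 = -13/6 + 88 = 515/6 ≈ 85.833)
(W + (6 + u))*17 = (515/6 + (6 + 9))*17 = (515/6 + 15)*17 = (605/6)*17 = 10285/6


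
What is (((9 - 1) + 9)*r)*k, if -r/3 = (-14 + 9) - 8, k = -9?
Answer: -5967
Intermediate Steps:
r = 39 (r = -3*((-14 + 9) - 8) = -3*(-5 - 8) = -3*(-13) = 39)
(((9 - 1) + 9)*r)*k = (((9 - 1) + 9)*39)*(-9) = ((8 + 9)*39)*(-9) = (17*39)*(-9) = 663*(-9) = -5967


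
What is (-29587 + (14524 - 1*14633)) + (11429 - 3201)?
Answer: -21468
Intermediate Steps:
(-29587 + (14524 - 1*14633)) + (11429 - 3201) = (-29587 + (14524 - 14633)) + 8228 = (-29587 - 109) + 8228 = -29696 + 8228 = -21468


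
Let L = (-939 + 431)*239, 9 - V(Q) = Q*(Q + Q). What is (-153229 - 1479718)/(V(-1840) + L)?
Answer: 1632947/6892603 ≈ 0.23691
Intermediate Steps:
V(Q) = 9 - 2*Q² (V(Q) = 9 - Q*(Q + Q) = 9 - Q*2*Q = 9 - 2*Q²)
L = -121412 (L = -508*239 = -121412)
(-153229 - 1479718)/(V(-1840) + L) = (-153229 - 1479718)/((9 - 2*(-1840)²) - 121412) = -1632947/((9 - 2*3385600) - 121412) = -1632947/((9 - 6771200) - 121412) = -1632947/(-6771191 - 121412) = -1632947/(-6892603) = -1632947*(-1/6892603) = 1632947/6892603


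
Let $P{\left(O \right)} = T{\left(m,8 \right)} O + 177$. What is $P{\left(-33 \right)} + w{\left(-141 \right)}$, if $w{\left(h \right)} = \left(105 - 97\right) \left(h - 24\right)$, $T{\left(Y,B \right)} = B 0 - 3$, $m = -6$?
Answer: $-1044$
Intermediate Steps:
$T{\left(Y,B \right)} = -3$ ($T{\left(Y,B \right)} = 0 - 3 = -3$)
$w{\left(h \right)} = -192 + 8 h$ ($w{\left(h \right)} = 8 \left(-24 + h\right) = -192 + 8 h$)
$P{\left(O \right)} = 177 - 3 O$ ($P{\left(O \right)} = - 3 O + 177 = 177 - 3 O$)
$P{\left(-33 \right)} + w{\left(-141 \right)} = \left(177 - -99\right) + \left(-192 + 8 \left(-141\right)\right) = \left(177 + 99\right) - 1320 = 276 - 1320 = -1044$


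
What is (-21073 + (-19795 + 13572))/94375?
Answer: -27296/94375 ≈ -0.28923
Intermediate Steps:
(-21073 + (-19795 + 13572))/94375 = (-21073 - 6223)*(1/94375) = -27296*1/94375 = -27296/94375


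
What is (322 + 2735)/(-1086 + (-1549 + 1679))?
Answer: -3057/956 ≈ -3.1977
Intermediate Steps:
(322 + 2735)/(-1086 + (-1549 + 1679)) = 3057/(-1086 + 130) = 3057/(-956) = 3057*(-1/956) = -3057/956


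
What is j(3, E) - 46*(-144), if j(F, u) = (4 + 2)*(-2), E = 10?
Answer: 6612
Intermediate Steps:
j(F, u) = -12 (j(F, u) = 6*(-2) = -12)
j(3, E) - 46*(-144) = -12 - 46*(-144) = -12 + 6624 = 6612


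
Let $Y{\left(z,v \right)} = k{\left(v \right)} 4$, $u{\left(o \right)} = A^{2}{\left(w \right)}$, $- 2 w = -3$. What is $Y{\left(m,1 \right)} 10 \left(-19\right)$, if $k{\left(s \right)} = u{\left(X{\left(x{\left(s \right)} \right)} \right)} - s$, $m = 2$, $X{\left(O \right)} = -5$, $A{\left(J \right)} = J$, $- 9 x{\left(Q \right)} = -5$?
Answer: $-950$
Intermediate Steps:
$w = \frac{3}{2}$ ($w = \left(- \frac{1}{2}\right) \left(-3\right) = \frac{3}{2} \approx 1.5$)
$x{\left(Q \right)} = \frac{5}{9}$ ($x{\left(Q \right)} = \left(- \frac{1}{9}\right) \left(-5\right) = \frac{5}{9}$)
$u{\left(o \right)} = \frac{9}{4}$ ($u{\left(o \right)} = \left(\frac{3}{2}\right)^{2} = \frac{9}{4}$)
$k{\left(s \right)} = \frac{9}{4} - s$
$Y{\left(z,v \right)} = 9 - 4 v$ ($Y{\left(z,v \right)} = \left(\frac{9}{4} - v\right) 4 = 9 - 4 v$)
$Y{\left(m,1 \right)} 10 \left(-19\right) = \left(9 - 4\right) 10 \left(-19\right) = 5 \cdot 10 \left(-19\right) = 50 \left(-19\right) = -950$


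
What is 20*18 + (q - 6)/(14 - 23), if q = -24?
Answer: 1090/3 ≈ 363.33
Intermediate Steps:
20*18 + (q - 6)/(14 - 23) = 20*18 + (-24 - 6)/(14 - 23) = 360 - 30/(-9) = 360 - 30*(-1/9) = 360 + 10/3 = 1090/3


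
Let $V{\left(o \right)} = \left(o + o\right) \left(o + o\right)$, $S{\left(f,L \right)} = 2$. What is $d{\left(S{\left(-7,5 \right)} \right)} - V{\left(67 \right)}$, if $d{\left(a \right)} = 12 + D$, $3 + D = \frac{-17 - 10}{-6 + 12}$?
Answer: $- \frac{35903}{2} \approx -17952.0$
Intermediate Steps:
$D = - \frac{15}{2}$ ($D = -3 + \frac{-17 - 10}{-6 + 12} = -3 - \frac{27}{6} = -3 - \frac{9}{2} = - \frac{15}{2} \approx -7.5$)
$d{\left(a \right)} = \frac{9}{2}$ ($d{\left(a \right)} = 12 - \frac{15}{2} = \frac{9}{2}$)
$V{\left(o \right)} = 4 o^{2}$ ($V{\left(o \right)} = 2 o 2 o = 4 o^{2}$)
$d{\left(S{\left(-7,5 \right)} \right)} - V{\left(67 \right)} = \frac{9}{2} - 4 \cdot 67^{2} = \frac{9}{2} - 4 \cdot 4489 = \frac{9}{2} - 17956 = - \frac{35903}{2}$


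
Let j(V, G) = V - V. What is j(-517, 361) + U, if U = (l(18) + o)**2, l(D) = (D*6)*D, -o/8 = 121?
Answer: 952576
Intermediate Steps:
o = -968 (o = -8*121 = -968)
j(V, G) = 0
l(D) = 6*D**2 (l(D) = (6*D)*D = 6*D**2)
U = 952576 (U = (6*18**2 - 968)**2 = (6*324 - 968)**2 = (1944 - 968)**2 = 976**2 = 952576)
j(-517, 361) + U = 0 + 952576 = 952576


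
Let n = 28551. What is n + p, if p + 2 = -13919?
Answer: 14630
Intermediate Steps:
p = -13921 (p = -2 - 13919 = -13921)
n + p = 28551 - 13921 = 14630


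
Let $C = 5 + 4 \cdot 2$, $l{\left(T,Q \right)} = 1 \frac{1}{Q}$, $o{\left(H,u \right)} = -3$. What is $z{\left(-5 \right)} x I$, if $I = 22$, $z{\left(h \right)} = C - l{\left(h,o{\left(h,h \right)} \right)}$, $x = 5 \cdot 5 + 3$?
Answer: $\frac{24640}{3} \approx 8213.3$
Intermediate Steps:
$x = 28$ ($x = 25 + 3 = 28$)
$l{\left(T,Q \right)} = \frac{1}{Q}$
$C = 13$ ($C = 5 + 8 = 13$)
$z{\left(h \right)} = \frac{40}{3}$ ($z{\left(h \right)} = 13 - \frac{1}{-3} = 13 - - \frac{1}{3} = 13 + \frac{1}{3} = \frac{40}{3}$)
$z{\left(-5 \right)} x I = \frac{40}{3} \cdot 28 \cdot 22 = \frac{1120}{3} \cdot 22 = \frac{24640}{3}$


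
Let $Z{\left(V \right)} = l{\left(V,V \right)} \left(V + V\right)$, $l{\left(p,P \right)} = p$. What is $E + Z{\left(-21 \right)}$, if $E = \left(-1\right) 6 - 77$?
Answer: $799$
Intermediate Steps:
$Z{\left(V \right)} = 2 V^{2}$ ($Z{\left(V \right)} = V \left(V + V\right) = V 2 V = 2 V^{2}$)
$E = -83$ ($E = -6 - 77 = -83$)
$E + Z{\left(-21 \right)} = -83 + 2 \left(-21\right)^{2} = -83 + 2 \cdot 441 = -83 + 882 = 799$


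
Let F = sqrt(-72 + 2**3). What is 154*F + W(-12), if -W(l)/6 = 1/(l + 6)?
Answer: 1 + 1232*I ≈ 1.0 + 1232.0*I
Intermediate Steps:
W(l) = -6/(6 + l) (W(l) = -6/(l + 6) = -6/(6 + l))
F = 8*I (F = sqrt(-72 + 8) = sqrt(-64) = 8*I ≈ 8.0*I)
154*F + W(-12) = 154*(8*I) - 6/(6 - 12) = 1232*I - 6/(-6) = 1232*I - 6*(-1/6) = 1232*I + 1 = 1 + 1232*I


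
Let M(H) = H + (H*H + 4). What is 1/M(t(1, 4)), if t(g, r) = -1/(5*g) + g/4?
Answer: 400/1621 ≈ 0.24676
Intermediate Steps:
t(g, r) = -1/(5*g) + g/4 (t(g, r) = -1/(5*g) + g*(¼) = -1/(5*g) + g/4)
M(H) = 4 + H + H² (M(H) = H + (H² + 4) = H + (4 + H²) = 4 + H + H²)
1/M(t(1, 4)) = 1/(4 + (-⅕/1 + (¼)*1) + (-⅕/1 + (¼)*1)²) = 1/(4 + (-⅕*1 + ¼) + (-⅕*1 + ¼)²) = 1/(4 + (-⅕ + ¼) + (-⅕ + ¼)²) = 1/(4 + 1/20 + (1/20)²) = 1/(4 + 1/20 + 1/400) = 1/(1621/400) = 400/1621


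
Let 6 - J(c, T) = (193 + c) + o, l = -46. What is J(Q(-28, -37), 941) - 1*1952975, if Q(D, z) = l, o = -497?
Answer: -1952619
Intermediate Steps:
Q(D, z) = -46
J(c, T) = 310 - c (J(c, T) = 6 - ((193 + c) - 497) = 6 - (-304 + c) = 6 + (304 - c) = 310 - c)
J(Q(-28, -37), 941) - 1*1952975 = (310 - 1*(-46)) - 1*1952975 = (310 + 46) - 1952975 = 356 - 1952975 = -1952619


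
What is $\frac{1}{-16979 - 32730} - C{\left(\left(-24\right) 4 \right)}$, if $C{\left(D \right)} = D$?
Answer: $\frac{4772063}{49709} \approx 96.0$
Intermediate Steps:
$\frac{1}{-16979 - 32730} - C{\left(\left(-24\right) 4 \right)} = \frac{1}{-16979 - 32730} - \left(-24\right) 4 = \frac{1}{-49709} - -96 = - \frac{1}{49709} + 96 = \frac{4772063}{49709}$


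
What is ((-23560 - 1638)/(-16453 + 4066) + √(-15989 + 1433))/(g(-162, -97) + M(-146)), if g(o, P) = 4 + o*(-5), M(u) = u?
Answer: 12599/4137258 + I*√3639/334 ≈ 0.0030453 + 0.18061*I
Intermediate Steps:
g(o, P) = 4 - 5*o
((-23560 - 1638)/(-16453 + 4066) + √(-15989 + 1433))/(g(-162, -97) + M(-146)) = ((-23560 - 1638)/(-16453 + 4066) + √(-15989 + 1433))/((4 - 5*(-162)) - 146) = (-25198/(-12387) + √(-14556))/((4 + 810) - 146) = (-25198*(-1/12387) + 2*I*√3639)/(814 - 146) = (25198/12387 + 2*I*√3639)/668 = (25198/12387 + 2*I*√3639)*(1/668) = 12599/4137258 + I*√3639/334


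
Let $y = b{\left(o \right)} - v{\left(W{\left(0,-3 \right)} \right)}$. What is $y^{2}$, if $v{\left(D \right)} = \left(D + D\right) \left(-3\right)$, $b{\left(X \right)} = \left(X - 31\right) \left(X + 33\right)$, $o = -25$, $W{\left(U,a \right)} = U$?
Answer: $200704$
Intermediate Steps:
$b{\left(X \right)} = \left(-31 + X\right) \left(33 + X\right)$
$v{\left(D \right)} = - 6 D$ ($v{\left(D \right)} = 2 D \left(-3\right) = - 6 D$)
$y = -448$ ($y = \left(-1023 + \left(-25\right)^{2} + 2 \left(-25\right)\right) - \left(-6\right) 0 = \left(-1023 + 625 - 50\right) - 0 = -448 + 0 = -448$)
$y^{2} = \left(-448\right)^{2} = 200704$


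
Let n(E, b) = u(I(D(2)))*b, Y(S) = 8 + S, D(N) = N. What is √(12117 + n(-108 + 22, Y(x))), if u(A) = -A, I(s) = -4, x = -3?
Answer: √12137 ≈ 110.17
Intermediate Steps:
n(E, b) = 4*b (n(E, b) = (-1*(-4))*b = 4*b)
√(12117 + n(-108 + 22, Y(x))) = √(12117 + 4*(8 - 3)) = √(12117 + 4*5) = √(12117 + 20) = √12137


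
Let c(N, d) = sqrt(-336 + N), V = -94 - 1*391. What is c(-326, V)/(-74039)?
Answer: -I*sqrt(662)/74039 ≈ -0.00034751*I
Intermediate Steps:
V = -485 (V = -94 - 391 = -485)
c(-326, V)/(-74039) = sqrt(-336 - 326)/(-74039) = sqrt(-662)*(-1/74039) = (I*sqrt(662))*(-1/74039) = -I*sqrt(662)/74039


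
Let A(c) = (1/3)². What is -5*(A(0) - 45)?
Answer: 2020/9 ≈ 224.44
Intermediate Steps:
A(c) = ⅑ (A(c) = (⅓)² = ⅑)
-5*(A(0) - 45) = -5*(⅑ - 45) = -5*(-404/9) = 2020/9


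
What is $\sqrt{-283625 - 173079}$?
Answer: $32 i \sqrt{446} \approx 675.8 i$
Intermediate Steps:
$\sqrt{-283625 - 173079} = \sqrt{-456704} = 32 i \sqrt{446}$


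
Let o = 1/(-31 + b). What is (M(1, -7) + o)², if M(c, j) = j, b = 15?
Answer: 12769/256 ≈ 49.879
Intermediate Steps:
o = -1/16 (o = 1/(-31 + 15) = 1/(-16) = -1/16 ≈ -0.062500)
(M(1, -7) + o)² = (-7 - 1/16)² = (-113/16)² = 12769/256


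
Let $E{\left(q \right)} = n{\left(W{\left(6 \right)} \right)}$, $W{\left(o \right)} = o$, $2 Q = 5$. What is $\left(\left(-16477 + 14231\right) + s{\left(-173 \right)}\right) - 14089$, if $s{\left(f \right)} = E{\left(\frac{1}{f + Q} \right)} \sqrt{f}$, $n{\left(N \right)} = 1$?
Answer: $-16335 + i \sqrt{173} \approx -16335.0 + 13.153 i$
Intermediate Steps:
$Q = \frac{5}{2}$ ($Q = \frac{1}{2} \cdot 5 = \frac{5}{2} \approx 2.5$)
$E{\left(q \right)} = 1$
$s{\left(f \right)} = \sqrt{f}$ ($s{\left(f \right)} = 1 \sqrt{f} = \sqrt{f}$)
$\left(\left(-16477 + 14231\right) + s{\left(-173 \right)}\right) - 14089 = \left(\left(-16477 + 14231\right) + \sqrt{-173}\right) - 14089 = \left(-2246 + i \sqrt{173}\right) - 14089 = -16335 + i \sqrt{173}$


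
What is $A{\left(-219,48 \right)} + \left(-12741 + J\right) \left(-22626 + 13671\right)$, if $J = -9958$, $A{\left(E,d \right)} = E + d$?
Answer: $203269374$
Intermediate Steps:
$A{\left(-219,48 \right)} + \left(-12741 + J\right) \left(-22626 + 13671\right) = \left(-219 + 48\right) + \left(-12741 - 9958\right) \left(-22626 + 13671\right) = -171 - -203269545 = -171 + 203269545 = 203269374$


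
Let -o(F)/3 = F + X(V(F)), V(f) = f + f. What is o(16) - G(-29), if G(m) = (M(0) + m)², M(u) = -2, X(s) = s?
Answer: -1105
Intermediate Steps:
V(f) = 2*f
o(F) = -9*F (o(F) = -3*(F + 2*F) = -9*F)
G(m) = (-2 + m)²
o(16) - G(-29) = -9*16 - (-2 - 29)² = -144 - 1*(-31)² = -144 - 1*961 = -144 - 961 = -1105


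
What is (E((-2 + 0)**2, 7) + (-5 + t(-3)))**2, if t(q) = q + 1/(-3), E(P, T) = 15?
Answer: 400/9 ≈ 44.444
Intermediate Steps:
t(q) = -1/3 + q (t(q) = q - 1/3 = -1/3 + q)
(E((-2 + 0)**2, 7) + (-5 + t(-3)))**2 = (15 + (-5 + (-1/3 - 3)))**2 = (15 + (-5 - 10/3))**2 = (15 - 25/3)**2 = (20/3)**2 = 400/9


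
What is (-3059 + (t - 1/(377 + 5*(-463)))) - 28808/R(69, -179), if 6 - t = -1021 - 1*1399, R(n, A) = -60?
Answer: -1481273/9690 ≈ -152.87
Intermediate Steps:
t = 2426 (t = 6 - (-1021 - 1*1399) = 6 - (-1021 - 1399) = 6 - 1*(-2420) = 6 + 2420 = 2426)
(-3059 + (t - 1/(377 + 5*(-463)))) - 28808/R(69, -179) = (-3059 + (2426 - 1/(377 + 5*(-463)))) - 28808/(-60) = (-3059 + (2426 - 1/(377 - 2315))) - 28808*(-1/60) = (-3059 + (2426 - 1/(-1938))) + 7202/15 = (-3059 + (2426 - 1*(-1/1938))) + 7202/15 = (-3059 + (2426 + 1/1938)) + 7202/15 = (-3059 + 4701589/1938) + 7202/15 = -1226753/1938 + 7202/15 = -1481273/9690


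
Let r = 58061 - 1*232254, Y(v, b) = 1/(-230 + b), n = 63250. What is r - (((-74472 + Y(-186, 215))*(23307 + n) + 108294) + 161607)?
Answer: 96684518707/15 ≈ 6.4456e+9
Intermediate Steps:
r = -174193 (r = 58061 - 232254 = -174193)
r - (((-74472 + Y(-186, 215))*(23307 + n) + 108294) + 161607) = -174193 - (((-74472 + 1/(-230 + 215))*(23307 + 63250) + 108294) + 161607) = -174193 - (((-74472 + 1/(-15))*86557 + 108294) + 161607) = -174193 - (((-74472 - 1/15)*86557 + 108294) + 161607) = -174193 - ((-1117081/15*86557 + 108294) + 161607) = -174193 - ((-96691180117/15 + 108294) + 161607) = -174193 - (-96689555707/15 + 161607) = -174193 - 1*(-96687131602/15) = -174193 + 96687131602/15 = 96684518707/15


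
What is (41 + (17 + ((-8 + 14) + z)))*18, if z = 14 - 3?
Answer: 1350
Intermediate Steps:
z = 11
(41 + (17 + ((-8 + 14) + z)))*18 = (41 + (17 + ((-8 + 14) + 11)))*18 = (41 + (17 + (6 + 11)))*18 = (41 + (17 + 17))*18 = (41 + 34)*18 = 75*18 = 1350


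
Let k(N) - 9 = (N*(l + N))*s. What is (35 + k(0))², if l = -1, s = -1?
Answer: 1936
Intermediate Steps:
k(N) = 9 - N*(-1 + N) (k(N) = 9 + (N*(-1 + N))*(-1) = 9 - N*(-1 + N))
(35 + k(0))² = (35 + (9 + 0 - 1*0²))² = (35 + (9 + 0 - 1*0))² = (35 + (9 + 0 + 0))² = (35 + 9)² = 44² = 1936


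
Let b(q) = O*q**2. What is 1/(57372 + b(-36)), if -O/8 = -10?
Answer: 1/161052 ≈ 6.2092e-6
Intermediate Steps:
O = 80 (O = -8*(-10) = 80)
b(q) = 80*q**2
1/(57372 + b(-36)) = 1/(57372 + 80*(-36)**2) = 1/(57372 + 80*1296) = 1/(57372 + 103680) = 1/161052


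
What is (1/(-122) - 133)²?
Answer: 263315529/14884 ≈ 17691.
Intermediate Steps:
(1/(-122) - 133)² = (-1/122 - 133)² = (-16227/122)² = 263315529/14884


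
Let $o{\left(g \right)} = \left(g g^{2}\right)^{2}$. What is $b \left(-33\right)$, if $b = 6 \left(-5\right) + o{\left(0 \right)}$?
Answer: $990$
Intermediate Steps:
$o{\left(g \right)} = g^{6}$ ($o{\left(g \right)} = \left(g^{3}\right)^{2} = g^{6}$)
$b = -30$ ($b = 6 \left(-5\right) + 0^{6} = -30 + 0 = -30$)
$b \left(-33\right) = \left(-30\right) \left(-33\right) = 990$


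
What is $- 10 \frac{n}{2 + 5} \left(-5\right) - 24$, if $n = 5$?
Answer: $\frac{82}{7} \approx 11.714$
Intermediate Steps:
$- 10 \frac{n}{2 + 5} \left(-5\right) - 24 = - 10 \frac{5}{2 + 5} \left(-5\right) - 24 = - 10 \cdot \frac{5}{7} \left(-5\right) - 24 = \left(-10\right) \left(- \frac{25}{7}\right) - 24 = \frac{250}{7} - 24 = \frac{82}{7}$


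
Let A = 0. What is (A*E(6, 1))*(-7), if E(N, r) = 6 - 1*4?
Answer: 0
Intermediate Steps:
E(N, r) = 2 (E(N, r) = 6 - 4 = 2)
(A*E(6, 1))*(-7) = (0*2)*(-7) = 0*(-7) = 0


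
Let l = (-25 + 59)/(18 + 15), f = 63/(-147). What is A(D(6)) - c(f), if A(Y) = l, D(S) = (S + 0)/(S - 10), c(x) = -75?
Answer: 2509/33 ≈ 76.030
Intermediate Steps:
f = -3/7 (f = 63*(-1/147) = -3/7 ≈ -0.42857)
D(S) = S/(-10 + S)
l = 34/33 ≈ 1.0303
A(Y) = 34/33
A(D(6)) - c(f) = 34/33 - 1*(-75) = 34/33 + 75 = 2509/33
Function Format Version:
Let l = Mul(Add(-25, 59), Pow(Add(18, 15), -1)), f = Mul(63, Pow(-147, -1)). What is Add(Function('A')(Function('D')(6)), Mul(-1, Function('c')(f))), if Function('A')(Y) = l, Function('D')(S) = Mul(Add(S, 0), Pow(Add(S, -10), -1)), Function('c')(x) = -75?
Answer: Rational(2509, 33) ≈ 76.030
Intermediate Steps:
f = Rational(-3, 7) (f = Mul(63, Rational(-1, 147)) = Rational(-3, 7) ≈ -0.42857)
Function('D')(S) = Mul(S, Pow(Add(-10, S), -1))
l = Rational(34, 33) (l = Mul(34, Pow(33, -1)) = Mul(34, Rational(1, 33)) = Rational(34, 33) ≈ 1.0303)
Function('A')(Y) = Rational(34, 33)
Add(Function('A')(Function('D')(6)), Mul(-1, Function('c')(f))) = Add(Rational(34, 33), Mul(-1, -75)) = Add(Rational(34, 33), 75) = Rational(2509, 33)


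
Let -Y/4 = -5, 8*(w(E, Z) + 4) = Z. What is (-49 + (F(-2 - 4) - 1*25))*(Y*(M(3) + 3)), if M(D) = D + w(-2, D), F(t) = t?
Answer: -3800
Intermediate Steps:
w(E, Z) = -4 + Z/8
Y = 20 (Y = -4*(-5) = 20)
M(D) = -4 + 9*D/8 (M(D) = D + (-4 + D/8) = -4 + 9*D/8)
(-49 + (F(-2 - 4) - 1*25))*(Y*(M(3) + 3)) = (-49 + ((-2 - 4) - 1*25))*(20*((-4 + (9/8)*3) + 3)) = (-49 + (-6 - 25))*(20*((-4 + 27/8) + 3)) = (-49 - 31)*(20*(-5/8 + 3)) = -1600*19/8 = -80*95/2 = -3800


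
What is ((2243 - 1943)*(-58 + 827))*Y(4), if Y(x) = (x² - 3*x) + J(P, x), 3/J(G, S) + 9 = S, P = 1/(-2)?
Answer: 784380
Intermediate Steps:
P = -½ ≈ -0.50000
J(G, S) = 3/(-9 + S)
Y(x) = x² - 3*x + 3/(-9 + x) (Y(x) = (x² - 3*x) + 3/(-9 + x) = x² - 3*x + 3/(-9 + x))
((2243 - 1943)*(-58 + 827))*Y(4) = ((2243 - 1943)*(-58 + 827))*((3 + 4*(-9 + 4)*(-3 + 4))/(-9 + 4)) = (300*769)*((3 + 4*(-5)*1)/(-5)) = 230700*(-(3 - 20)/5) = 230700*(-⅕*(-17)) = 230700*(17/5) = 784380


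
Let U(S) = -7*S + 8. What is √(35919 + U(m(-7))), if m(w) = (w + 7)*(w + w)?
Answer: √35927 ≈ 189.54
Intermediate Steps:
m(w) = 2*w*(7 + w) (m(w) = (7 + w)*(2*w) = 2*w*(7 + w))
U(S) = 8 - 7*S
√(35919 + U(m(-7))) = √(35919 + (8 - 14*(-7)*(7 - 7))) = √(35919 + (8 - 14*(-7)*0)) = √(35919 + (8 - 7*0)) = √(35919 + (8 + 0)) = √(35919 + 8) = √35927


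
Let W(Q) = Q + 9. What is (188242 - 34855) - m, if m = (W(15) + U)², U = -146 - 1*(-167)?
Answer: 151362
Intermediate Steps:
W(Q) = 9 + Q
U = 21 (U = -146 + 167 = 21)
m = 2025 (m = ((9 + 15) + 21)² = (24 + 21)² = 45² = 2025)
(188242 - 34855) - m = (188242 - 34855) - 1*2025 = 153387 - 2025 = 151362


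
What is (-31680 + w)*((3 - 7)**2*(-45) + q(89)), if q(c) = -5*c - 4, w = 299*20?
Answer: 30043300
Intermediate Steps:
w = 5980
q(c) = -4 - 5*c
(-31680 + w)*((3 - 7)**2*(-45) + q(89)) = (-31680 + 5980)*((3 - 7)**2*(-45) + (-4 - 5*89)) = -25700*((-4)**2*(-45) + (-4 - 445)) = -25700*(16*(-45) - 449) = -25700*(-720 - 449) = -25700*(-1169) = 30043300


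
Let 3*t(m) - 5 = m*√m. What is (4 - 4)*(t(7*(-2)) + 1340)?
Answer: 0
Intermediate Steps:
t(m) = 5/3 + m^(3/2)/3 (t(m) = 5/3 + (m*√m)/3 = 5/3 + m^(3/2)/3)
(4 - 4)*(t(7*(-2)) + 1340) = (4 - 4)*((5/3 + (7*(-2))^(3/2)/3) + 1340) = 0*((5/3 + (-14)^(3/2)/3) + 1340) = 0*((5/3 + (-14*I*√14)/3) + 1340) = 0*((5/3 - 14*I*√14/3) + 1340) = 0*(4025/3 - 14*I*√14/3) = 0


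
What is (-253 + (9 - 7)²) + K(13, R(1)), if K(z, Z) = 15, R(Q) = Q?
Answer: -234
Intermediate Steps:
(-253 + (9 - 7)²) + K(13, R(1)) = (-253 + (9 - 7)²) + 15 = (-253 + 2²) + 15 = (-253 + 4) + 15 = -249 + 15 = -234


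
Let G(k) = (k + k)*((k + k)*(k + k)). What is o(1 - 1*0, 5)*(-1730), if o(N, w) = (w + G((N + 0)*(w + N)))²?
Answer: -5195689970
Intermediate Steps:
G(k) = 8*k³ (G(k) = (2*k)*((2*k)*(2*k)) = (2*k)*(4*k²) = 8*k³)
o(N, w) = (w + 8*N³*(N + w)³)² (o(N, w) = (w + 8*((N + 0)*(w + N))³)² = (w + 8*(N*(N + w))³)² = (w + 8*(N³*(N + w)³))² = (w + 8*N³*(N + w)³)²)
o(1 - 1*0, 5)*(-1730) = (5 + 8*(1 - 1*0)³*((1 - 1*0) + 5)³)²*(-1730) = (5 + 8*(1 + 0)³*((1 + 0) + 5)³)²*(-1730) = (5 + 8*1³*(1 + 5)³)²*(-1730) = (5 + 8*1*6³)²*(-1730) = (5 + 8*1*216)²*(-1730) = (5 + 1728)²*(-1730) = 1733²*(-1730) = 3003289*(-1730) = -5195689970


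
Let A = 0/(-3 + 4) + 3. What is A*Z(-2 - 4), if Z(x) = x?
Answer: -18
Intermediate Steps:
A = 3 (A = 0/1 + 3 = 1*0 + 3 = 0 + 3 = 3)
A*Z(-2 - 4) = 3*(-2 - 4) = 3*(-6) = -18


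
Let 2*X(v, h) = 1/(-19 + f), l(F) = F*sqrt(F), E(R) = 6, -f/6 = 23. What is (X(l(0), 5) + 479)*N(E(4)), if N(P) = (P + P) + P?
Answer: 1353645/157 ≈ 8621.9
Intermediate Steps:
f = -138 (f = -6*23 = -138)
l(F) = F**(3/2)
N(P) = 3*P (N(P) = 2*P + P = 3*P)
X(v, h) = -1/314 (X(v, h) = 1/(2*(-19 - 138)) = (1/2)/(-157) = (1/2)*(-1/157) = -1/314)
(X(l(0), 5) + 479)*N(E(4)) = (-1/314 + 479)*(3*6) = (150405/314)*18 = 1353645/157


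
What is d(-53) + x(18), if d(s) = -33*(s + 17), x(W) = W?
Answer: 1206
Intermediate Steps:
d(s) = -561 - 33*s (d(s) = -33*(17 + s) = -561 - 33*s)
d(-53) + x(18) = (-561 - 33*(-53)) + 18 = (-561 + 1749) + 18 = 1188 + 18 = 1206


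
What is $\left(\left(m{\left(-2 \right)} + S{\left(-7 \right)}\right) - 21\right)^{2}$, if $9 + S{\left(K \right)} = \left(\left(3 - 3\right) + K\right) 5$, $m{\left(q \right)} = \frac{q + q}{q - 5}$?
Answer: $\frac{203401}{49} \approx 4151.0$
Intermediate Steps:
$m{\left(q \right)} = \frac{2 q}{-5 + q}$
$S{\left(K \right)} = -9 + 5 K$ ($S{\left(K \right)} = -9 + \left(\left(3 - 3\right) + K\right) 5 = -9 + \left(0 + K\right) 5 = -9 + K 5 = -9 + 5 K$)
$\left(\left(m{\left(-2 \right)} + S{\left(-7 \right)}\right) - 21\right)^{2} = \left(\left(2 \left(-2\right) \frac{1}{-5 - 2} + \left(-9 + 5 \left(-7\right)\right)\right) - 21\right)^{2} = \left(\left(2 \left(-2\right) \frac{1}{-7} - 44\right) - 21\right)^{2} = \left(\left(2 \left(-2\right) \left(- \frac{1}{7}\right) - 44\right) - 21\right)^{2} = \left(\left(\frac{4}{7} - 44\right) - 21\right)^{2} = \left(- \frac{304}{7} - 21\right)^{2} = \left(- \frac{451}{7}\right)^{2} = \frac{203401}{49}$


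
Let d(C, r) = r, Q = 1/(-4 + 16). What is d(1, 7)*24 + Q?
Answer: 2017/12 ≈ 168.08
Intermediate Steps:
Q = 1/12 ≈ 0.083333
d(1, 7)*24 + Q = 7*24 + 1/12 = 168 + 1/12 = 2017/12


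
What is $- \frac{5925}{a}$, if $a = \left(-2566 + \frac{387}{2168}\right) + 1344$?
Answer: $\frac{12845400}{2648909} \approx 4.8493$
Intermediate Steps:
$a = - \frac{2648909}{2168}$ ($a = \left(-2566 + 387 \cdot \frac{1}{2168}\right) + 1344 = \left(-2566 + \frac{387}{2168}\right) + 1344 = - \frac{5562701}{2168} + 1344 = - \frac{2648909}{2168} \approx -1221.8$)
$- \frac{5925}{a} = - \frac{5925}{- \frac{2648909}{2168}} = \left(-5925\right) \left(- \frac{2168}{2648909}\right) = \frac{12845400}{2648909}$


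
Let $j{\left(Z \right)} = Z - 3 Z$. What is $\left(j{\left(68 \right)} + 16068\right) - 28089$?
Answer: $-12157$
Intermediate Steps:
$j{\left(Z \right)} = - 2 Z$
$\left(j{\left(68 \right)} + 16068\right) - 28089 = \left(\left(-2\right) 68 + 16068\right) - 28089 = \left(-136 + 16068\right) - 28089 = 15932 - 28089 = -12157$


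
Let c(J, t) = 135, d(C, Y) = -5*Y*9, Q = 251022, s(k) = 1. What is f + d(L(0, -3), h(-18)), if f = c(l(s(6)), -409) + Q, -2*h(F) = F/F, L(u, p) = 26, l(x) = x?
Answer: 502359/2 ≈ 2.5118e+5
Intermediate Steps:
h(F) = -½ (h(F) = -F/(2*F) = -½*1 = -½)
d(C, Y) = -45*Y
f = 251157 (f = 135 + 251022 = 251157)
f + d(L(0, -3), h(-18)) = 251157 - 45*(-½) = 251157 + 45/2 = 502359/2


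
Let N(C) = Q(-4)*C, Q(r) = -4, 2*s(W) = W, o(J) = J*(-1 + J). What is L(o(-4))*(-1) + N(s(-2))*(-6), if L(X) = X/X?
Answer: -25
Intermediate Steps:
s(W) = W/2
L(X) = 1
N(C) = -4*C
L(o(-4))*(-1) + N(s(-2))*(-6) = 1*(-1) - 2*(-2)*(-6) = -1 - 4*(-1)*(-6) = -1 + 4*(-6) = -1 - 24 = -25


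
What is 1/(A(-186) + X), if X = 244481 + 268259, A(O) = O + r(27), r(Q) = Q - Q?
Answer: 1/512554 ≈ 1.9510e-6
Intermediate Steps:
r(Q) = 0
A(O) = O (A(O) = O + 0 = O)
X = 512740
1/(A(-186) + X) = 1/(-186 + 512740) = 1/512554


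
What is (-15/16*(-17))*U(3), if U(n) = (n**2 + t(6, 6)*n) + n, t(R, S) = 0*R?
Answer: 765/4 ≈ 191.25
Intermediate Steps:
t(R, S) = 0
U(n) = n + n**2 (U(n) = (n**2 + 0*n) + n = (n**2 + 0) + n = n**2 + n = n + n**2)
(-15/16*(-17))*U(3) = (-15/16*(-17))*(3*(1 + 3)) = (-15*1/16*(-17))*(3*4) = -15/16*(-17)*12 = (255/16)*12 = 765/4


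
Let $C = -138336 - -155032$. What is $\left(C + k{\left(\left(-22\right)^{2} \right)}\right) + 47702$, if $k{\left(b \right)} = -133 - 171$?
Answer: $64094$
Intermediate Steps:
$k{\left(b \right)} = -304$ ($k{\left(b \right)} = -133 - 171 = -304$)
$C = 16696$ ($C = -138336 + 155032 = 16696$)
$\left(C + k{\left(\left(-22\right)^{2} \right)}\right) + 47702 = \left(16696 - 304\right) + 47702 = 16392 + 47702 = 64094$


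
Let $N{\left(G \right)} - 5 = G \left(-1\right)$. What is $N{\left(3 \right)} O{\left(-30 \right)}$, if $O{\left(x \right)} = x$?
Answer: $-60$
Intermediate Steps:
$N{\left(G \right)} = 5 - G$ ($N{\left(G \right)} = 5 + G \left(-1\right) = 5 - G$)
$N{\left(3 \right)} O{\left(-30 \right)} = \left(5 - 3\right) \left(-30\right) = 2 \left(-30\right) = -60$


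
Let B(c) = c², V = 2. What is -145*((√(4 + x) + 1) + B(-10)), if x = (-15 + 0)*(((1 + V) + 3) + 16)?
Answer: -14645 - 145*I*√326 ≈ -14645.0 - 2618.0*I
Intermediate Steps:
x = -330 (x = (-15 + 0)*(((1 + 2) + 3) + 16) = -15*((3 + 3) + 16) = -15*(6 + 16) = -15*22 = -330)
-145*((√(4 + x) + 1) + B(-10)) = -145*((√(4 - 330) + 1) + (-10)²) = -145*((√(-326) + 1) + 100) = -145*((I*√326 + 1) + 100) = -145*((1 + I*√326) + 100) = -145*(101 + I*√326) = -14645 - 145*I*√326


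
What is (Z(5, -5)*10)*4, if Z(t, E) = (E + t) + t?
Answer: 200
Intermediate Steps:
Z(t, E) = E + 2*t
(Z(5, -5)*10)*4 = ((-5 + 2*5)*10)*4 = ((-5 + 10)*10)*4 = (5*10)*4 = 50*4 = 200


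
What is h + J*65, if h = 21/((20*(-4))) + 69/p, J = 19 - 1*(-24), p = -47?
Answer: 10502693/3760 ≈ 2793.3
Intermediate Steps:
J = 43 (J = 19 + 24 = 43)
h = -6507/3760 (h = 21/((20*(-4))) + 69/(-47) = 21/(-80) + 69*(-1/47) = 21*(-1/80) - 69/47 = -21/80 - 69/47 = -6507/3760 ≈ -1.7306)
h + J*65 = -6507/3760 + 43*65 = -6507/3760 + 2795 = 10502693/3760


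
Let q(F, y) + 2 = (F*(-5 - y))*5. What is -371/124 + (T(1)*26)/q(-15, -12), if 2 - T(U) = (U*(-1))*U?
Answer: -6619/2108 ≈ -3.1399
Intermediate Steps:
T(U) = 2 + U² (T(U) = 2 - U*(-1)*U = 2 - (-U)*U = 2 - (-1)*U² = 2 + U²)
q(F, y) = -2 + 5*F*(-5 - y) (q(F, y) = -2 + (F*(-5 - y))*5 = -2 + 5*F*(-5 - y))
-371/124 + (T(1)*26)/q(-15, -12) = -371/124 + ((2 + 1²)*26)/(-2 - 25*(-15) - 5*(-15)*(-12)) = -371*1/124 + ((2 + 1)*26)/(-2 + 375 - 900) = -371/124 + (3*26)/(-527) = -371/124 + 78*(-1/527) = -371/124 - 78/527 = -6619/2108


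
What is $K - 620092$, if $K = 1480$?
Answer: $-618612$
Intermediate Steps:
$K - 620092 = 1480 - 620092 = -618612$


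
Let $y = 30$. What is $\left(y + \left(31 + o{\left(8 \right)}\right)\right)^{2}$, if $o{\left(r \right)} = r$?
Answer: $4761$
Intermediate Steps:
$\left(y + \left(31 + o{\left(8 \right)}\right)\right)^{2} = \left(30 + \left(31 + 8\right)\right)^{2} = \left(30 + 39\right)^{2} = 69^{2} = 4761$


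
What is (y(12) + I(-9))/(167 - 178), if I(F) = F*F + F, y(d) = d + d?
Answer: -96/11 ≈ -8.7273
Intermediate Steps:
y(d) = 2*d
I(F) = F + F² (I(F) = F² + F = F + F²)
(y(12) + I(-9))/(167 - 178) = (2*12 - 9*(1 - 9))/(167 - 178) = (24 - 9*(-8))/(-11) = (24 + 72)*(-1/11) = 96*(-1/11) = -96/11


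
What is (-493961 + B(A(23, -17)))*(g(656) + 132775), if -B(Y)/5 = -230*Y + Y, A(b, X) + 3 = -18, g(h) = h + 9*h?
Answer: -72176366010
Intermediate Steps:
g(h) = 10*h
A(b, X) = -21 (A(b, X) = -3 - 18 = -21)
B(Y) = 1145*Y (B(Y) = -5*(-230*Y + Y) = -(-1145)*Y = 1145*Y)
(-493961 + B(A(23, -17)))*(g(656) + 132775) = (-493961 + 1145*(-21))*(10*656 + 132775) = (-493961 - 24045)*(6560 + 132775) = -518006*139335 = -72176366010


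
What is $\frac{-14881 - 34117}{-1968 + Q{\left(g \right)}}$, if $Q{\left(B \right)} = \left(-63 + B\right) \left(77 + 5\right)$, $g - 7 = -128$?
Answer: $\frac{24499}{8528} \approx 2.8728$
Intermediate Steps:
$g = -121$ ($g = 7 - 128 = -121$)
$Q{\left(B \right)} = -5166 + 82 B$ ($Q{\left(B \right)} = \left(-63 + B\right) 82 = -5166 + 82 B$)
$\frac{-14881 - 34117}{-1968 + Q{\left(g \right)}} = \frac{-14881 - 34117}{-1968 + \left(-5166 + 82 \left(-121\right)\right)} = - \frac{48998}{-1968 - 15088} = - \frac{48998}{-17056} = \left(-48998\right) \left(- \frac{1}{17056}\right) = \frac{24499}{8528}$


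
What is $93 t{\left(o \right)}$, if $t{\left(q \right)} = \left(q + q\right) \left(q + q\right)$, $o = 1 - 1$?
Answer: $0$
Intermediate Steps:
$o = 0$
$t{\left(q \right)} = 4 q^{2}$ ($t{\left(q \right)} = 2 q 2 q = 4 q^{2}$)
$93 t{\left(o \right)} = 93 \cdot 4 \cdot 0^{2} = 93 \cdot 4 \cdot 0 = 93 \cdot 0 = 0$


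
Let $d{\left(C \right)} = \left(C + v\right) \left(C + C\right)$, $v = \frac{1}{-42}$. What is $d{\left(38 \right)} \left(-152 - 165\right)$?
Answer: $- \frac{19213370}{21} \approx -9.1492 \cdot 10^{5}$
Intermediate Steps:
$v = - \frac{1}{42} \approx -0.02381$
$d{\left(C \right)} = 2 C \left(- \frac{1}{42} + C\right)$ ($d{\left(C \right)} = \left(C - \frac{1}{42}\right) \left(C + C\right) = \left(- \frac{1}{42} + C\right) 2 C = 2 C \left(- \frac{1}{42} + C\right)$)
$d{\left(38 \right)} \left(-152 - 165\right) = \frac{1}{21} \cdot 38 \left(-1 + 42 \cdot 38\right) \left(-152 - 165\right) = \frac{1}{21} \cdot 38 \left(-1 + 1596\right) \left(-152 - 165\right) = \frac{1}{21} \cdot 38 \cdot 1595 \left(-317\right) = \frac{60610}{21} \left(-317\right) = - \frac{19213370}{21}$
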